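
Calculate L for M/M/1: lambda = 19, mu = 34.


rho = 19/34; L = rho/(1-rho) = 1.27

1.27


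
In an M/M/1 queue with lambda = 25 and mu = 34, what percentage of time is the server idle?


Idle fraction = (1 - rho) * 100 = (1 - 25/34) * 100 = 26.5%

26.5%


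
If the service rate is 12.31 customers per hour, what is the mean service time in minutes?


Mean service time = 60/mu = 60/12.31 = 4.87 minutes

4.87 minutes


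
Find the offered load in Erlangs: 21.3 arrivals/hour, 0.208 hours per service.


Offered load a = lambda * E[S] = 21.3 * 0.208 = 4.43 Erlangs

4.43 Erlangs


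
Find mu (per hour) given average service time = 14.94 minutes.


mu = 60 / avg_service_time = 60 / 14.94 = 4.02 per hour

4.02 per hour


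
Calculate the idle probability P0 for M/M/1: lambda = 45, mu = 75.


P0 = 1 - rho = 1 - 45/75 = 0.4

0.4


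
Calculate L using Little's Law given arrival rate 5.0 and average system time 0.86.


L = lambda * W = 5.0 * 0.86 = 4.3

4.3


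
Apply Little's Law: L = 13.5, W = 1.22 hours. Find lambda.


lambda = L / W = 13.5 / 1.22 = 11.07 per hour

11.07 per hour


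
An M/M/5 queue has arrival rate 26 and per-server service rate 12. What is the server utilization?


rho = lambda/(c*mu) = 26/(5*12) = 0.4333

0.4333


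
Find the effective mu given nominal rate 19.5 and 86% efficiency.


Effective rate = mu * efficiency = 19.5 * 0.86 = 16.77 per hour

16.77 per hour


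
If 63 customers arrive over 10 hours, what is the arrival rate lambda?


lambda = total arrivals / time = 63 / 10 = 6.3 per hour

6.3 per hour


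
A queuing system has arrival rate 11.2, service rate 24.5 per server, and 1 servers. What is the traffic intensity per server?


rho = lambda / (c * mu) = 11.2 / (1 * 24.5) = 0.4571

0.4571


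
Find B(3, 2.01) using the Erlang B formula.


B(N,A) = (A^N/N!) / sum(A^k/k!, k=0..N) with N=3, A=2.01 = 0.212

0.212


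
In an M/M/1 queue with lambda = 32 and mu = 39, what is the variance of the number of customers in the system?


rho = 32/39; Var(N) = rho/(1-rho)^2 = 25.47

25.47


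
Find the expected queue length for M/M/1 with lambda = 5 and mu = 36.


rho = 5/36; Lq = rho^2/(1-rho) = 0.02

0.02


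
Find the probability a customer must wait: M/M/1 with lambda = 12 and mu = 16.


P(wait) = rho = lambda/mu = 12/16 = 0.75

0.75


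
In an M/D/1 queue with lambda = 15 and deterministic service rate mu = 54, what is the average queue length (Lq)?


M/D/1: Lq = rho^2 / (2*(1-rho)) where rho = 15/54; Lq = 0.05

0.05


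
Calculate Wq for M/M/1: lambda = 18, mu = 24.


rho = 18/24; Wq = rho/(mu - lambda) = 0.125 hours

0.125 hours


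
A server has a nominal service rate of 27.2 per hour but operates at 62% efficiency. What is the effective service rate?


Effective rate = mu * efficiency = 27.2 * 0.62 = 16.86 per hour

16.86 per hour


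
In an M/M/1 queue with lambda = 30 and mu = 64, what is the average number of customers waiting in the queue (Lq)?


rho = 30/64; Lq = rho^2/(1-rho) = 0.41

0.41


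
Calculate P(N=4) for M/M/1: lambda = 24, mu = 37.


rho = 24/37; P(n) = (1-rho)*rho^n = (1-24/37)*(24/37)^4 = 0.0622

0.0622


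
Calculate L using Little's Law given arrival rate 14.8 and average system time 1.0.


L = lambda * W = 14.8 * 1.0 = 14.8

14.8


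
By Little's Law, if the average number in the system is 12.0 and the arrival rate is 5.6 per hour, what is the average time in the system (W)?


W = L / lambda = 12.0 / 5.6 = 2.1429 hours

2.1429 hours


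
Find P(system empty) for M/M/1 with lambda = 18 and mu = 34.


P0 = 1 - rho = 1 - 18/34 = 0.4706

0.4706


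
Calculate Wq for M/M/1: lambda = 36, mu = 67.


rho = 36/67; Wq = rho/(mu - lambda) = 0.0173 hours

0.0173 hours


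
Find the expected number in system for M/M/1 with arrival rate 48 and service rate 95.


rho = 48/95; L = rho/(1-rho) = 1.02

1.02


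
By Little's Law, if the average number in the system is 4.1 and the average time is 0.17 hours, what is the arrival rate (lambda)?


lambda = L / W = 4.1 / 0.17 = 24.12 per hour

24.12 per hour


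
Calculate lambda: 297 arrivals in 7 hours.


lambda = total arrivals / time = 297 / 7 = 42.43 per hour

42.43 per hour


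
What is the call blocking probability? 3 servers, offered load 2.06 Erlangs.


B(N,A) = (A^N/N!) / sum(A^k/k!, k=0..N) with N=3, A=2.06 = 0.2195

0.2195


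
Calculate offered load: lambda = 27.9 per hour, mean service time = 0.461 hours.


Offered load a = lambda * E[S] = 27.9 * 0.461 = 12.86 Erlangs

12.86 Erlangs


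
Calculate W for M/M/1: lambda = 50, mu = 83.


W = 1/(mu - lambda) = 1/(83 - 50) = 0.0303 hours

0.0303 hours


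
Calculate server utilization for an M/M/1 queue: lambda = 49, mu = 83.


rho = lambda/mu = 49/83 = 0.5904

0.5904


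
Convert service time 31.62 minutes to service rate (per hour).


mu = 60 / avg_service_time = 60 / 31.62 = 1.9 per hour

1.9 per hour


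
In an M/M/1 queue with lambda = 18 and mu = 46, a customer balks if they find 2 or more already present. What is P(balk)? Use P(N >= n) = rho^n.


P(N >= 2) = rho^2 = (18/46)^2 = 0.1531

0.1531


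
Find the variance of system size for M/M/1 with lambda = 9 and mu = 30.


rho = 9/30; Var(N) = rho/(1-rho)^2 = 0.61

0.61


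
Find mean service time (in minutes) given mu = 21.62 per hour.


Mean service time = 60/mu = 60/21.62 = 2.78 minutes

2.78 minutes


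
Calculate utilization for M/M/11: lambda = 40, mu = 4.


rho = lambda/(c*mu) = 40/(11*4) = 0.9091

0.9091


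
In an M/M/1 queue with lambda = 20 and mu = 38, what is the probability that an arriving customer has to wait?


P(wait) = rho = lambda/mu = 20/38 = 0.5263

0.5263


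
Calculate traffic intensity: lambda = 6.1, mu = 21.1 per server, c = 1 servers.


rho = lambda / (c * mu) = 6.1 / (1 * 21.1) = 0.2891

0.2891


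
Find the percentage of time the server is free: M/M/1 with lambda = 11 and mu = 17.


Idle fraction = (1 - rho) * 100 = (1 - 11/17) * 100 = 35.3%

35.3%


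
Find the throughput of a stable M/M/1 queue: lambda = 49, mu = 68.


For a stable queue (lambda < mu), throughput = lambda = 49 per hour

49 per hour


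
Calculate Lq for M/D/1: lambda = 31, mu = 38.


M/D/1: Lq = rho^2 / (2*(1-rho)) where rho = 31/38; Lq = 1.81

1.81


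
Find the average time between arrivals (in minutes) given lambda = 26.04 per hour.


Mean interarrival time = 60/lambda = 60/26.04 = 2.3 minutes

2.3 minutes


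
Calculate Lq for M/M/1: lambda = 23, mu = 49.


rho = 23/49; Lq = rho^2/(1-rho) = 0.42

0.42


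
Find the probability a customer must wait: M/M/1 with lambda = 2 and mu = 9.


P(wait) = rho = lambda/mu = 2/9 = 0.2222

0.2222


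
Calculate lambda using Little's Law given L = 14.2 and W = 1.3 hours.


lambda = L / W = 14.2 / 1.3 = 10.92 per hour

10.92 per hour


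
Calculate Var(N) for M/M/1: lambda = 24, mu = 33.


rho = 24/33; Var(N) = rho/(1-rho)^2 = 9.78

9.78


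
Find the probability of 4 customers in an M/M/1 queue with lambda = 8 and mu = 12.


rho = 8/12; P(n) = (1-rho)*rho^n = (1-8/12)*(8/12)^4 = 0.0658

0.0658


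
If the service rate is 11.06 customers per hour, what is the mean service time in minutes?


Mean service time = 60/mu = 60/11.06 = 5.42 minutes

5.42 minutes


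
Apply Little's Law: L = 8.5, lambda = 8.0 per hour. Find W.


W = L / lambda = 8.5 / 8.0 = 1.0625 hours

1.0625 hours


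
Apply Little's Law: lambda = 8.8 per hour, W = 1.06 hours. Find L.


L = lambda * W = 8.8 * 1.06 = 9.33

9.33


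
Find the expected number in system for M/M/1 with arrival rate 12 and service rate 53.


rho = 12/53; L = rho/(1-rho) = 0.29

0.29


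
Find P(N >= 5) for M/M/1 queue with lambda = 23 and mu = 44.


P(N >= 5) = rho^5 = (23/44)^5 = 0.039

0.039


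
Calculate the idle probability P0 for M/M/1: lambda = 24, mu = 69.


P0 = 1 - rho = 1 - 24/69 = 0.6522

0.6522


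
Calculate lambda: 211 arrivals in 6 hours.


lambda = total arrivals / time = 211 / 6 = 35.17 per hour

35.17 per hour


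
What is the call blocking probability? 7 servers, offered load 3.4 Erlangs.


B(N,A) = (A^N/N!) / sum(A^k/k!, k=0..N) with N=7, A=3.4 = 0.0356

0.0356


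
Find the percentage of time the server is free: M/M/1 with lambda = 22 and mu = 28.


Idle fraction = (1 - rho) * 100 = (1 - 22/28) * 100 = 21.4%

21.4%


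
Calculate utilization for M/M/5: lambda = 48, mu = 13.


rho = lambda/(c*mu) = 48/(5*13) = 0.7385

0.7385


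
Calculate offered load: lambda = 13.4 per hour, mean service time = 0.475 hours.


Offered load a = lambda * E[S] = 13.4 * 0.475 = 6.37 Erlangs

6.37 Erlangs


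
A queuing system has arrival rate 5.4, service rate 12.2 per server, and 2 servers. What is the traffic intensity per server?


rho = lambda / (c * mu) = 5.4 / (2 * 12.2) = 0.2213

0.2213


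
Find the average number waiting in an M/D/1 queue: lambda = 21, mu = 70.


M/D/1: Lq = rho^2 / (2*(1-rho)) where rho = 21/70; Lq = 0.06

0.06


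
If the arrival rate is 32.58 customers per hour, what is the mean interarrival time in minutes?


Mean interarrival time = 60/lambda = 60/32.58 = 1.84 minutes

1.84 minutes


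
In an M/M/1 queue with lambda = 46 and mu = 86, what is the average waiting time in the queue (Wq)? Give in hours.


rho = 46/86; Wq = rho/(mu - lambda) = 0.0134 hours

0.0134 hours


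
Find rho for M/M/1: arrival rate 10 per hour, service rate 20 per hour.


rho = lambda/mu = 10/20 = 0.5

0.5


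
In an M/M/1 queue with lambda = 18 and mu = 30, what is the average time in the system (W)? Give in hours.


W = 1/(mu - lambda) = 1/(30 - 18) = 0.0833 hours

0.0833 hours


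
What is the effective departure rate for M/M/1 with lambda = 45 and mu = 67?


For a stable queue (lambda < mu), throughput = lambda = 45 per hour

45 per hour


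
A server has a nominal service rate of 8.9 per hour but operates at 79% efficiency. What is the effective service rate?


Effective rate = mu * efficiency = 8.9 * 0.79 = 7.03 per hour

7.03 per hour


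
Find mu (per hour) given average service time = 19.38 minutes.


mu = 60 / avg_service_time = 60 / 19.38 = 3.1 per hour

3.1 per hour


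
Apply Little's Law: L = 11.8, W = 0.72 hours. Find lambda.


lambda = L / W = 11.8 / 0.72 = 16.39 per hour

16.39 per hour


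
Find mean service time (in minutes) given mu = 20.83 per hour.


Mean service time = 60/mu = 60/20.83 = 2.88 minutes

2.88 minutes


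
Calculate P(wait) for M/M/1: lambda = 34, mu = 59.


P(wait) = rho = lambda/mu = 34/59 = 0.5763

0.5763


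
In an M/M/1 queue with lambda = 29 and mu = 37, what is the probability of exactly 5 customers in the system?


rho = 29/37; P(n) = (1-rho)*rho^n = (1-29/37)*(29/37)^5 = 0.064

0.064


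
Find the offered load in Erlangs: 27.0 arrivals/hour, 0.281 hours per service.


Offered load a = lambda * E[S] = 27.0 * 0.281 = 7.59 Erlangs

7.59 Erlangs


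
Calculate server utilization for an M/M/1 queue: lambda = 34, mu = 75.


rho = lambda/mu = 34/75 = 0.4533

0.4533


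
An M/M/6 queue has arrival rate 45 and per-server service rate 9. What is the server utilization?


rho = lambda/(c*mu) = 45/(6*9) = 0.8333

0.8333


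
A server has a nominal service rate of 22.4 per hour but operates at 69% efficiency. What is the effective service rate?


Effective rate = mu * efficiency = 22.4 * 0.69 = 15.46 per hour

15.46 per hour


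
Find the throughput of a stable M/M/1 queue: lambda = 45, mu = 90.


For a stable queue (lambda < mu), throughput = lambda = 45 per hour

45 per hour


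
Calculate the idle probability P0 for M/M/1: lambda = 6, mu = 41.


P0 = 1 - rho = 1 - 6/41 = 0.8537

0.8537


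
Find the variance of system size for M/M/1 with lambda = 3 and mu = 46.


rho = 3/46; Var(N) = rho/(1-rho)^2 = 0.07

0.07


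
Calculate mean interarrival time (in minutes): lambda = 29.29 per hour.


Mean interarrival time = 60/lambda = 60/29.29 = 2.05 minutes

2.05 minutes


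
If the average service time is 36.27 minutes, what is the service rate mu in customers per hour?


mu = 60 / avg_service_time = 60 / 36.27 = 1.65 per hour

1.65 per hour


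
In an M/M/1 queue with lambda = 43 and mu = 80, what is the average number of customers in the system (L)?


rho = 43/80; L = rho/(1-rho) = 1.16

1.16


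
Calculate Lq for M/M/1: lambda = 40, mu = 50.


rho = 40/50; Lq = rho^2/(1-rho) = 3.2

3.2


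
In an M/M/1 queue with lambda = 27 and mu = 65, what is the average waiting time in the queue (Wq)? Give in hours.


rho = 27/65; Wq = rho/(mu - lambda) = 0.0109 hours

0.0109 hours


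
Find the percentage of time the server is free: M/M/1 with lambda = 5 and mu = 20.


Idle fraction = (1 - rho) * 100 = (1 - 5/20) * 100 = 75.0%

75.0%


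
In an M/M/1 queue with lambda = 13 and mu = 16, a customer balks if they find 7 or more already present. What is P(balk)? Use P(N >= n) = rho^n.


P(N >= 7) = rho^7 = (13/16)^7 = 0.2338

0.2338


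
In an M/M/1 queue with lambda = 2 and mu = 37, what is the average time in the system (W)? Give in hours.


W = 1/(mu - lambda) = 1/(37 - 2) = 0.0286 hours

0.0286 hours


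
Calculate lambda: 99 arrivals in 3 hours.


lambda = total arrivals / time = 99 / 3 = 33.0 per hour

33.0 per hour


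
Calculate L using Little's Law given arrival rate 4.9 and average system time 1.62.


L = lambda * W = 4.9 * 1.62 = 7.94

7.94


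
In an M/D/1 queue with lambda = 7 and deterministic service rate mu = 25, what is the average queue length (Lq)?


M/D/1: Lq = rho^2 / (2*(1-rho)) where rho = 7/25; Lq = 0.05

0.05


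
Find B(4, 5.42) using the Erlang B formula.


B(N,A) = (A^N/N!) / sum(A^k/k!, k=0..N) with N=4, A=5.42 = 0.4301

0.4301


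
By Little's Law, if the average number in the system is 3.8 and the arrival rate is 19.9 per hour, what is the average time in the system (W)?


W = L / lambda = 3.8 / 19.9 = 0.191 hours

0.191 hours


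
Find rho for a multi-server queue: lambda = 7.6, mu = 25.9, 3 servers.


rho = lambda / (c * mu) = 7.6 / (3 * 25.9) = 0.0978

0.0978


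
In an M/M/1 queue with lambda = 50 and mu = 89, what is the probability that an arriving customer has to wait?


P(wait) = rho = lambda/mu = 50/89 = 0.5618

0.5618


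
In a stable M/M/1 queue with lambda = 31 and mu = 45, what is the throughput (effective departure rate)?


For a stable queue (lambda < mu), throughput = lambda = 31 per hour

31 per hour


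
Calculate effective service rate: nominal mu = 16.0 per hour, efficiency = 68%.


Effective rate = mu * efficiency = 16.0 * 0.68 = 10.88 per hour

10.88 per hour


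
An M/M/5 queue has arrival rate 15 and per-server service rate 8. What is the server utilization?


rho = lambda/(c*mu) = 15/(5*8) = 0.375

0.375


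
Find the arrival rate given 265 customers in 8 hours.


lambda = total arrivals / time = 265 / 8 = 33.13 per hour

33.13 per hour


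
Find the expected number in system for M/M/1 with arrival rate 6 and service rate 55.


rho = 6/55; L = rho/(1-rho) = 0.12

0.12


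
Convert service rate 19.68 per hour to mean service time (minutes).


Mean service time = 60/mu = 60/19.68 = 3.05 minutes

3.05 minutes


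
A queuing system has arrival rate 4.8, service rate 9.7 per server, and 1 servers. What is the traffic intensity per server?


rho = lambda / (c * mu) = 4.8 / (1 * 9.7) = 0.4948

0.4948


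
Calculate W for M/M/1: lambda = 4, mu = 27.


W = 1/(mu - lambda) = 1/(27 - 4) = 0.0435 hours

0.0435 hours


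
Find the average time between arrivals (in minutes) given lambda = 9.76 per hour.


Mean interarrival time = 60/lambda = 60/9.76 = 6.15 minutes

6.15 minutes


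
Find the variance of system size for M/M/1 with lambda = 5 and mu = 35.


rho = 5/35; Var(N) = rho/(1-rho)^2 = 0.19

0.19


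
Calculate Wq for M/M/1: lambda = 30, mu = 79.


rho = 30/79; Wq = rho/(mu - lambda) = 0.0077 hours

0.0077 hours


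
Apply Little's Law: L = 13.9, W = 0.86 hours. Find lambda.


lambda = L / W = 13.9 / 0.86 = 16.16 per hour

16.16 per hour


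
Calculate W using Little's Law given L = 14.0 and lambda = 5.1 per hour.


W = L / lambda = 14.0 / 5.1 = 2.7451 hours

2.7451 hours


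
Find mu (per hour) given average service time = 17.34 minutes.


mu = 60 / avg_service_time = 60 / 17.34 = 3.46 per hour

3.46 per hour


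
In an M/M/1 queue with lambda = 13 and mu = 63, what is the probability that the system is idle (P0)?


P0 = 1 - rho = 1 - 13/63 = 0.7937

0.7937


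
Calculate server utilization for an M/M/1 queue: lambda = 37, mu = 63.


rho = lambda/mu = 37/63 = 0.5873

0.5873


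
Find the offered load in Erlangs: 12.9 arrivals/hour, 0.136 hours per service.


Offered load a = lambda * E[S] = 12.9 * 0.136 = 1.75 Erlangs

1.75 Erlangs


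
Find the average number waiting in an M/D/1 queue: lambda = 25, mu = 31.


M/D/1: Lq = rho^2 / (2*(1-rho)) where rho = 25/31; Lq = 1.68

1.68


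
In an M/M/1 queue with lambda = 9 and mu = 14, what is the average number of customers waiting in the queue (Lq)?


rho = 9/14; Lq = rho^2/(1-rho) = 1.16

1.16


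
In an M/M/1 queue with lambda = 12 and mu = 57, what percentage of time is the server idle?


Idle fraction = (1 - rho) * 100 = (1 - 12/57) * 100 = 78.9%

78.9%


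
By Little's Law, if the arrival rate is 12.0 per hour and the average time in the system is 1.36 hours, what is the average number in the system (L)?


L = lambda * W = 12.0 * 1.36 = 16.32

16.32


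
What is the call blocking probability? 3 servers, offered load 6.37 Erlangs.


B(N,A) = (A^N/N!) / sum(A^k/k!, k=0..N) with N=3, A=6.37 = 0.609

0.609


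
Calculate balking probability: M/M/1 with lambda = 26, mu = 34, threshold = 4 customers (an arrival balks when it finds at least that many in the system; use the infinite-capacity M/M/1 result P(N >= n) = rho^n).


P(N >= 4) = rho^4 = (26/34)^4 = 0.342

0.342


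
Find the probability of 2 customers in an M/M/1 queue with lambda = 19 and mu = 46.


rho = 19/46; P(n) = (1-rho)*rho^n = (1-19/46)*(19/46)^2 = 0.1001

0.1001


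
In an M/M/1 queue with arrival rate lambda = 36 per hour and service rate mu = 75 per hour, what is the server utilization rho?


rho = lambda/mu = 36/75 = 0.48

0.48


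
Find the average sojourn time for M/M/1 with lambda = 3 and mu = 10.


W = 1/(mu - lambda) = 1/(10 - 3) = 0.1429 hours

0.1429 hours


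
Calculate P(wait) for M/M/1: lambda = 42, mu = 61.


P(wait) = rho = lambda/mu = 42/61 = 0.6885

0.6885


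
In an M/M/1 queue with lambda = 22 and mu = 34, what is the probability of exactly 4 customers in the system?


rho = 22/34; P(n) = (1-rho)*rho^n = (1-22/34)*(22/34)^4 = 0.0619

0.0619


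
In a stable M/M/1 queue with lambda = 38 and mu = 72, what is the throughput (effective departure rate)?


For a stable queue (lambda < mu), throughput = lambda = 38 per hour

38 per hour


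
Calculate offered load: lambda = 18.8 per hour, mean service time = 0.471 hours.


Offered load a = lambda * E[S] = 18.8 * 0.471 = 8.85 Erlangs

8.85 Erlangs


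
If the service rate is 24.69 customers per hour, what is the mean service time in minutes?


Mean service time = 60/mu = 60/24.69 = 2.43 minutes

2.43 minutes


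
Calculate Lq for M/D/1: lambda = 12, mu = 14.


M/D/1: Lq = rho^2 / (2*(1-rho)) where rho = 12/14; Lq = 2.57

2.57


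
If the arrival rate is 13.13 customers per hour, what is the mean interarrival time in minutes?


Mean interarrival time = 60/lambda = 60/13.13 = 4.57 minutes

4.57 minutes


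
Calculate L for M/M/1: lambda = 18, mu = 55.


rho = 18/55; L = rho/(1-rho) = 0.49

0.49


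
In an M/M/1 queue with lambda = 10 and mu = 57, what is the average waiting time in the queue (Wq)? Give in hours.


rho = 10/57; Wq = rho/(mu - lambda) = 0.0037 hours

0.0037 hours


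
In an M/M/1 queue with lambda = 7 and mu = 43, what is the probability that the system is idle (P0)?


P0 = 1 - rho = 1 - 7/43 = 0.8372

0.8372


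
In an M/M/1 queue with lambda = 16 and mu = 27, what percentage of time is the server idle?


Idle fraction = (1 - rho) * 100 = (1 - 16/27) * 100 = 40.7%

40.7%


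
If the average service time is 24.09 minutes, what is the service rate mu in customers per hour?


mu = 60 / avg_service_time = 60 / 24.09 = 2.49 per hour

2.49 per hour


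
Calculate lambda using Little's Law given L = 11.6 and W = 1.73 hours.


lambda = L / W = 11.6 / 1.73 = 6.71 per hour

6.71 per hour


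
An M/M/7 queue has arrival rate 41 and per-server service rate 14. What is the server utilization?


rho = lambda/(c*mu) = 41/(7*14) = 0.4184

0.4184


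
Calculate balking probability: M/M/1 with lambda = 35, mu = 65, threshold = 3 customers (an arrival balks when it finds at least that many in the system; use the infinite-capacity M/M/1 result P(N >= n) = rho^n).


P(N >= 3) = rho^3 = (35/65)^3 = 0.1561

0.1561


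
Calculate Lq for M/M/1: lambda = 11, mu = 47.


rho = 11/47; Lq = rho^2/(1-rho) = 0.07

0.07


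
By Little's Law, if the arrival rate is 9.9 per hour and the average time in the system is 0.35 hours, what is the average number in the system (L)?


L = lambda * W = 9.9 * 0.35 = 3.47

3.47


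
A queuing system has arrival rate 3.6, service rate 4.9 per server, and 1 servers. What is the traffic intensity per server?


rho = lambda / (c * mu) = 3.6 / (1 * 4.9) = 0.7347

0.7347


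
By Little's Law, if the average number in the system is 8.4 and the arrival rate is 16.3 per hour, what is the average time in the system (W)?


W = L / lambda = 8.4 / 16.3 = 0.5153 hours

0.5153 hours


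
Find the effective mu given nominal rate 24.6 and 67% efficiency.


Effective rate = mu * efficiency = 24.6 * 0.67 = 16.48 per hour

16.48 per hour


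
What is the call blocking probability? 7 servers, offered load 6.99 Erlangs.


B(N,A) = (A^N/N!) / sum(A^k/k!, k=0..N) with N=7, A=6.99 = 0.2483

0.2483


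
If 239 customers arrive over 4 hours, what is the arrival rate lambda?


lambda = total arrivals / time = 239 / 4 = 59.75 per hour

59.75 per hour


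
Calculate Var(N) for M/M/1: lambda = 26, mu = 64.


rho = 26/64; Var(N) = rho/(1-rho)^2 = 1.15

1.15


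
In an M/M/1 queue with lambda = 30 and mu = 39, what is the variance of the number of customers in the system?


rho = 30/39; Var(N) = rho/(1-rho)^2 = 14.44

14.44


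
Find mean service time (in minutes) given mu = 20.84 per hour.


Mean service time = 60/mu = 60/20.84 = 2.88 minutes

2.88 minutes


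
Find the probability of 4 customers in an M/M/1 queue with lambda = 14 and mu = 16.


rho = 14/16; P(n) = (1-rho)*rho^n = (1-14/16)*(14/16)^4 = 0.0733

0.0733


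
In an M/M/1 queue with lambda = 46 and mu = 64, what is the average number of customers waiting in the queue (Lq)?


rho = 46/64; Lq = rho^2/(1-rho) = 1.84

1.84


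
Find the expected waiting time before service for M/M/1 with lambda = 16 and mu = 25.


rho = 16/25; Wq = rho/(mu - lambda) = 0.0711 hours

0.0711 hours


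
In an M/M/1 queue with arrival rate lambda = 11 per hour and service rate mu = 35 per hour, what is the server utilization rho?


rho = lambda/mu = 11/35 = 0.3143

0.3143


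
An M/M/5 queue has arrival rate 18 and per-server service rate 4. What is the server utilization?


rho = lambda/(c*mu) = 18/(5*4) = 0.9

0.9


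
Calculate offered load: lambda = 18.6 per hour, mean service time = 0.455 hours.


Offered load a = lambda * E[S] = 18.6 * 0.455 = 8.46 Erlangs

8.46 Erlangs


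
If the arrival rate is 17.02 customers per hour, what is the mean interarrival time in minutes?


Mean interarrival time = 60/lambda = 60/17.02 = 3.53 minutes

3.53 minutes


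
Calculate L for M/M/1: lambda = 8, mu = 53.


rho = 8/53; L = rho/(1-rho) = 0.18

0.18


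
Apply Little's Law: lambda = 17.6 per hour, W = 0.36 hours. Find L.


L = lambda * W = 17.6 * 0.36 = 6.34

6.34


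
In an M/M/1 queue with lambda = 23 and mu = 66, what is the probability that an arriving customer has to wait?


P(wait) = rho = lambda/mu = 23/66 = 0.3485

0.3485


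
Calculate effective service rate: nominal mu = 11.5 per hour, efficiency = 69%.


Effective rate = mu * efficiency = 11.5 * 0.69 = 7.94 per hour

7.94 per hour


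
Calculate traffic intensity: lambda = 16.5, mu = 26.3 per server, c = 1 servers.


rho = lambda / (c * mu) = 16.5 / (1 * 26.3) = 0.6274

0.6274


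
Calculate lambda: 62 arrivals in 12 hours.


lambda = total arrivals / time = 62 / 12 = 5.17 per hour

5.17 per hour


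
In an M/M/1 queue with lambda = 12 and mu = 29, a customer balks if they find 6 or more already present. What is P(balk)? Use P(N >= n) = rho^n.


P(N >= 6) = rho^6 = (12/29)^6 = 0.005

0.005


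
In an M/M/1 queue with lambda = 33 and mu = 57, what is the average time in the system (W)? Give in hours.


W = 1/(mu - lambda) = 1/(57 - 33) = 0.0417 hours

0.0417 hours


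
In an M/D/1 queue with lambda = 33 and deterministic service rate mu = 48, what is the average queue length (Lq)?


M/D/1: Lq = rho^2 / (2*(1-rho)) where rho = 33/48; Lq = 0.76

0.76


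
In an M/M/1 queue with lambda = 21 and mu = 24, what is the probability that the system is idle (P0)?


P0 = 1 - rho = 1 - 21/24 = 0.125

0.125


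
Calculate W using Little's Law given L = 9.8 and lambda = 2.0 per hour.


W = L / lambda = 9.8 / 2.0 = 4.9 hours

4.9 hours


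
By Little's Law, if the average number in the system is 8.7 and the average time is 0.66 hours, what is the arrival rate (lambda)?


lambda = L / W = 8.7 / 0.66 = 13.18 per hour

13.18 per hour


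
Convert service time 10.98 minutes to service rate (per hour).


mu = 60 / avg_service_time = 60 / 10.98 = 5.46 per hour

5.46 per hour


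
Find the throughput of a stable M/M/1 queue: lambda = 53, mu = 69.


For a stable queue (lambda < mu), throughput = lambda = 53 per hour

53 per hour


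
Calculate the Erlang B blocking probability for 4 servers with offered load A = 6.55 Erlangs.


B(N,A) = (A^N/N!) / sum(A^k/k!, k=0..N) with N=4, A=6.55 = 0.5028

0.5028


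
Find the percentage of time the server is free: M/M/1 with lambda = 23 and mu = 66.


Idle fraction = (1 - rho) * 100 = (1 - 23/66) * 100 = 65.2%

65.2%


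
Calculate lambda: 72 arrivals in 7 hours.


lambda = total arrivals / time = 72 / 7 = 10.29 per hour

10.29 per hour


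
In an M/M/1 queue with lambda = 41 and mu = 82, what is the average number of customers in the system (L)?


rho = 41/82; L = rho/(1-rho) = 1.0

1.0


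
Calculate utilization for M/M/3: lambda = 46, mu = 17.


rho = lambda/(c*mu) = 46/(3*17) = 0.902

0.902


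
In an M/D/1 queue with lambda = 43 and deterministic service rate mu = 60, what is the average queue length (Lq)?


M/D/1: Lq = rho^2 / (2*(1-rho)) where rho = 43/60; Lq = 0.91

0.91


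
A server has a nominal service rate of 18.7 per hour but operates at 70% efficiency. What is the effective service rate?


Effective rate = mu * efficiency = 18.7 * 0.7 = 13.09 per hour

13.09 per hour


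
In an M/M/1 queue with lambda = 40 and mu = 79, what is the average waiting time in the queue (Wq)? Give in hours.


rho = 40/79; Wq = rho/(mu - lambda) = 0.013 hours

0.013 hours


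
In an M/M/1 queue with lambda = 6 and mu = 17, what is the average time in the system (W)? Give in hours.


W = 1/(mu - lambda) = 1/(17 - 6) = 0.0909 hours

0.0909 hours


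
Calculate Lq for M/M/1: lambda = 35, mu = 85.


rho = 35/85; Lq = rho^2/(1-rho) = 0.29

0.29


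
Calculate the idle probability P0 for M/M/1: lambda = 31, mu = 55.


P0 = 1 - rho = 1 - 31/55 = 0.4364

0.4364


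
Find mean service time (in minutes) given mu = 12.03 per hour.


Mean service time = 60/mu = 60/12.03 = 4.99 minutes

4.99 minutes


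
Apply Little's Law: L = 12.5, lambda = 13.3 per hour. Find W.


W = L / lambda = 12.5 / 13.3 = 0.9398 hours

0.9398 hours


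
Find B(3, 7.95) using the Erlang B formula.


B(N,A) = (A^N/N!) / sum(A^k/k!, k=0..N) with N=3, A=7.95 = 0.6737

0.6737


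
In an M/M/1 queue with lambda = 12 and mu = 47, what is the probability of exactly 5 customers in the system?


rho = 12/47; P(n) = (1-rho)*rho^n = (1-12/47)*(12/47)^5 = 0.0008

0.0008


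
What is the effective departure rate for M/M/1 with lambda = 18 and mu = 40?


For a stable queue (lambda < mu), throughput = lambda = 18 per hour

18 per hour


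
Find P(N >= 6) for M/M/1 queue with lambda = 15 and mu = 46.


P(N >= 6) = rho^6 = (15/46)^6 = 0.0012

0.0012


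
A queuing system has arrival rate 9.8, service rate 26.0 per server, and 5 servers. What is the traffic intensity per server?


rho = lambda / (c * mu) = 9.8 / (5 * 26.0) = 0.0754

0.0754


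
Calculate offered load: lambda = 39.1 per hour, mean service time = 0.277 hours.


Offered load a = lambda * E[S] = 39.1 * 0.277 = 10.83 Erlangs

10.83 Erlangs


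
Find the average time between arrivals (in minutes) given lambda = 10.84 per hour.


Mean interarrival time = 60/lambda = 60/10.84 = 5.54 minutes

5.54 minutes


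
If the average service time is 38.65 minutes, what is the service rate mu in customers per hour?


mu = 60 / avg_service_time = 60 / 38.65 = 1.55 per hour

1.55 per hour


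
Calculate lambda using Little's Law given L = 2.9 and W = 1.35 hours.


lambda = L / W = 2.9 / 1.35 = 2.15 per hour

2.15 per hour


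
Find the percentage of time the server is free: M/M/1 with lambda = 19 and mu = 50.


Idle fraction = (1 - rho) * 100 = (1 - 19/50) * 100 = 62.0%

62.0%


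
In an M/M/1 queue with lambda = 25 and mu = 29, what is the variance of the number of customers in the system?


rho = 25/29; Var(N) = rho/(1-rho)^2 = 45.31

45.31


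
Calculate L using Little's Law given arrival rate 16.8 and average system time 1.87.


L = lambda * W = 16.8 * 1.87 = 31.42

31.42


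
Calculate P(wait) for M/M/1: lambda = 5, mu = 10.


P(wait) = rho = lambda/mu = 5/10 = 0.5

0.5


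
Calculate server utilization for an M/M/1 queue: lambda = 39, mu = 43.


rho = lambda/mu = 39/43 = 0.907

0.907


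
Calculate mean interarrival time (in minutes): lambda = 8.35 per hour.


Mean interarrival time = 60/lambda = 60/8.35 = 7.19 minutes

7.19 minutes


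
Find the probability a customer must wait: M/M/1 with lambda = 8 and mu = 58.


P(wait) = rho = lambda/mu = 8/58 = 0.1379

0.1379


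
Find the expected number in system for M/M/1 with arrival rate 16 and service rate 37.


rho = 16/37; L = rho/(1-rho) = 0.76

0.76


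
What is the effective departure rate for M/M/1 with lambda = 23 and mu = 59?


For a stable queue (lambda < mu), throughput = lambda = 23 per hour

23 per hour


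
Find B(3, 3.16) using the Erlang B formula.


B(N,A) = (A^N/N!) / sum(A^k/k!, k=0..N) with N=3, A=3.16 = 0.3649

0.3649


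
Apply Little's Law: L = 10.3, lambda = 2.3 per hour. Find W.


W = L / lambda = 10.3 / 2.3 = 4.4783 hours

4.4783 hours


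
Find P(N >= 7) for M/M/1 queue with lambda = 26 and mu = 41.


P(N >= 7) = rho^7 = (26/41)^7 = 0.0412

0.0412


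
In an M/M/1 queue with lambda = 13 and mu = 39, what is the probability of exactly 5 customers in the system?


rho = 13/39; P(n) = (1-rho)*rho^n = (1-13/39)*(13/39)^5 = 0.0027

0.0027


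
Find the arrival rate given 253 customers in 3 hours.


lambda = total arrivals / time = 253 / 3 = 84.33 per hour

84.33 per hour


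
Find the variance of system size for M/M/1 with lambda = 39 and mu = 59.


rho = 39/59; Var(N) = rho/(1-rho)^2 = 5.75

5.75


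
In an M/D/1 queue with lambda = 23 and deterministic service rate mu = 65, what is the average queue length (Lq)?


M/D/1: Lq = rho^2 / (2*(1-rho)) where rho = 23/65; Lq = 0.1

0.1


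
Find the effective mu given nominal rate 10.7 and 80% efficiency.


Effective rate = mu * efficiency = 10.7 * 0.8 = 8.56 per hour

8.56 per hour


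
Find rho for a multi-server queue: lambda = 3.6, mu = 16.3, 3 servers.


rho = lambda / (c * mu) = 3.6 / (3 * 16.3) = 0.0736

0.0736


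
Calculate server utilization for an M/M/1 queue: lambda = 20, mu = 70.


rho = lambda/mu = 20/70 = 0.2857

0.2857


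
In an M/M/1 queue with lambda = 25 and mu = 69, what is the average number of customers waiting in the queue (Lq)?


rho = 25/69; Lq = rho^2/(1-rho) = 0.21

0.21


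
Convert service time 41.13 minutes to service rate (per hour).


mu = 60 / avg_service_time = 60 / 41.13 = 1.46 per hour

1.46 per hour


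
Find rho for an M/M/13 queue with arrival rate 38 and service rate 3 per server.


rho = lambda/(c*mu) = 38/(13*3) = 0.9744

0.9744


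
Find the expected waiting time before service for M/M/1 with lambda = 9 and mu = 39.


rho = 9/39; Wq = rho/(mu - lambda) = 0.0077 hours

0.0077 hours


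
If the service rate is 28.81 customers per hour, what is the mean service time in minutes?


Mean service time = 60/mu = 60/28.81 = 2.08 minutes

2.08 minutes


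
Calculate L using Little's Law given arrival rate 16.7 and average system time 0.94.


L = lambda * W = 16.7 * 0.94 = 15.7

15.7


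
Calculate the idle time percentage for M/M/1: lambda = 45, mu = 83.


Idle fraction = (1 - rho) * 100 = (1 - 45/83) * 100 = 45.8%

45.8%


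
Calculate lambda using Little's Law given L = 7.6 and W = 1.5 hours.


lambda = L / W = 7.6 / 1.5 = 5.07 per hour

5.07 per hour


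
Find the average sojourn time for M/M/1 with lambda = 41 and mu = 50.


W = 1/(mu - lambda) = 1/(50 - 41) = 0.1111 hours

0.1111 hours


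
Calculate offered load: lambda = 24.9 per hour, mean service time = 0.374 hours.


Offered load a = lambda * E[S] = 24.9 * 0.374 = 9.31 Erlangs

9.31 Erlangs


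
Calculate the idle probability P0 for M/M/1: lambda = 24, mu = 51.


P0 = 1 - rho = 1 - 24/51 = 0.5294

0.5294


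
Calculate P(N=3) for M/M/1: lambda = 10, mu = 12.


rho = 10/12; P(n) = (1-rho)*rho^n = (1-10/12)*(10/12)^3 = 0.0965

0.0965


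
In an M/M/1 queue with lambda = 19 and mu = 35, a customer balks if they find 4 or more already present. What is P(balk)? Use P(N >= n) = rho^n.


P(N >= 4) = rho^4 = (19/35)^4 = 0.0868

0.0868


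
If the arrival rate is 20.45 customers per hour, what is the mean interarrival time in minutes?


Mean interarrival time = 60/lambda = 60/20.45 = 2.93 minutes

2.93 minutes


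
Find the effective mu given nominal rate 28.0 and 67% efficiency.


Effective rate = mu * efficiency = 28.0 * 0.67 = 18.76 per hour

18.76 per hour


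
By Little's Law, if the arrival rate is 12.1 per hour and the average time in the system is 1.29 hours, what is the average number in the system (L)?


L = lambda * W = 12.1 * 1.29 = 15.61

15.61


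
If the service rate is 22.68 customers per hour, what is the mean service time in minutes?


Mean service time = 60/mu = 60/22.68 = 2.65 minutes

2.65 minutes


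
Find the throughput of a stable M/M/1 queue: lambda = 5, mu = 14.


For a stable queue (lambda < mu), throughput = lambda = 5 per hour

5 per hour


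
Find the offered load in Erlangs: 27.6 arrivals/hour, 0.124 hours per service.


Offered load a = lambda * E[S] = 27.6 * 0.124 = 3.42 Erlangs

3.42 Erlangs


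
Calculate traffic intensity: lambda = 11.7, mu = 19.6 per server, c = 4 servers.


rho = lambda / (c * mu) = 11.7 / (4 * 19.6) = 0.1492

0.1492


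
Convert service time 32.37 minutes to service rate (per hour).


mu = 60 / avg_service_time = 60 / 32.37 = 1.85 per hour

1.85 per hour


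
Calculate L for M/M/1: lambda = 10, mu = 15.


rho = 10/15; L = rho/(1-rho) = 2.0

2.0


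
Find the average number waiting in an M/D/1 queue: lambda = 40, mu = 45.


M/D/1: Lq = rho^2 / (2*(1-rho)) where rho = 40/45; Lq = 3.56

3.56


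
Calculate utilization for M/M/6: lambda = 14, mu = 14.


rho = lambda/(c*mu) = 14/(6*14) = 0.1667

0.1667


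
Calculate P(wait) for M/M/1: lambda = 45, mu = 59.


P(wait) = rho = lambda/mu = 45/59 = 0.7627

0.7627


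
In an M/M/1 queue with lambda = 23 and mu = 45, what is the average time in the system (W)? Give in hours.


W = 1/(mu - lambda) = 1/(45 - 23) = 0.0455 hours

0.0455 hours


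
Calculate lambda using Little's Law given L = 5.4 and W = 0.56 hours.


lambda = L / W = 5.4 / 0.56 = 9.64 per hour

9.64 per hour


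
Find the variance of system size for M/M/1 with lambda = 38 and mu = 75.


rho = 38/75; Var(N) = rho/(1-rho)^2 = 2.08

2.08


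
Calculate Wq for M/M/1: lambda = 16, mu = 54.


rho = 16/54; Wq = rho/(mu - lambda) = 0.0078 hours

0.0078 hours


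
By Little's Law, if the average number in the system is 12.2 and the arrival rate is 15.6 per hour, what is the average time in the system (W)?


W = L / lambda = 12.2 / 15.6 = 0.7821 hours

0.7821 hours


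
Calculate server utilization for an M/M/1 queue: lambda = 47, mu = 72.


rho = lambda/mu = 47/72 = 0.6528

0.6528


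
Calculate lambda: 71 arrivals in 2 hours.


lambda = total arrivals / time = 71 / 2 = 35.5 per hour

35.5 per hour


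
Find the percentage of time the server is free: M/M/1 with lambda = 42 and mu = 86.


Idle fraction = (1 - rho) * 100 = (1 - 42/86) * 100 = 51.2%

51.2%


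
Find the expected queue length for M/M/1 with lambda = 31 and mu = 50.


rho = 31/50; Lq = rho^2/(1-rho) = 1.01

1.01


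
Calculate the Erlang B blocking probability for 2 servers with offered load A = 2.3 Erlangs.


B(N,A) = (A^N/N!) / sum(A^k/k!, k=0..N) with N=2, A=2.3 = 0.4449

0.4449


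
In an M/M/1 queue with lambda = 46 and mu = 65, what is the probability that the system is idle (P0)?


P0 = 1 - rho = 1 - 46/65 = 0.2923

0.2923


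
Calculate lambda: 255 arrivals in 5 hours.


lambda = total arrivals / time = 255 / 5 = 51.0 per hour

51.0 per hour


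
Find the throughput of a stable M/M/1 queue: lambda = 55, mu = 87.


For a stable queue (lambda < mu), throughput = lambda = 55 per hour

55 per hour


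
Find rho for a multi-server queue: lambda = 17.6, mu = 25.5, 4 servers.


rho = lambda / (c * mu) = 17.6 / (4 * 25.5) = 0.1725

0.1725


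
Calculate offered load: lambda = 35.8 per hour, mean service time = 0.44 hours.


Offered load a = lambda * E[S] = 35.8 * 0.44 = 15.75 Erlangs

15.75 Erlangs


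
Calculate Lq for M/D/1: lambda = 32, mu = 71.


M/D/1: Lq = rho^2 / (2*(1-rho)) where rho = 32/71; Lq = 0.18

0.18


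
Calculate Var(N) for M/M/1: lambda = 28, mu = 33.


rho = 28/33; Var(N) = rho/(1-rho)^2 = 36.96

36.96


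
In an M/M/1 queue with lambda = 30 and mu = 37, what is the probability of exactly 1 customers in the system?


rho = 30/37; P(n) = (1-rho)*rho^n = (1-30/37)*(30/37)^1 = 0.1534

0.1534


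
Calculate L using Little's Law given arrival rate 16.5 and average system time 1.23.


L = lambda * W = 16.5 * 1.23 = 20.3

20.3
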